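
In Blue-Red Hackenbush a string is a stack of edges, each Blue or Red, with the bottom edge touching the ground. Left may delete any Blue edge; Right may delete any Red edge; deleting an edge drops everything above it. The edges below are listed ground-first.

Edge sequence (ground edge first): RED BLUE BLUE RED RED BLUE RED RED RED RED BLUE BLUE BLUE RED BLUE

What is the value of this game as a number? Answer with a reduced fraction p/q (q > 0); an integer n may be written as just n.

Recurse on prefixes of the 15-edge string RED BLUE BLUE RED RED BLUE RED RED RED RED BLUE BLUE BLUE RED BLUE:
1 of 15 · R · max L −∞ · min R 0 = -1
2 of 15 · RB · max L -1 · min R 0 = -1/2
3 of 15 · RBB · max L -1/2 · min R 0 = -1/4
4 of 15 · RBBR · max L -1/2 · min R -1/4 = -3/8
5 of 15 · RBBRR · max L -1/2 · min R -3/8 = -7/16
6 of 15 · RBBRRB · max L -7/16 · min R -3/8 = -13/32
7 of 15 · RBBRRBR · max L -7/16 · min R -13/32 = -27/64
8 of 15 · RBBRRBRR · max L -7/16 · min R -27/64 = -55/128
9 of 15 · RBBRRBRRR · max L -7/16 · min R -55/128 = -111/256
10 of 15 · RBBRRBRRRR · max L -7/16 · min R -111/256 = -223/512
11 of 15 · RBBRRBRRRRB · max L -223/512 · min R -111/256 = -445/1024
12 of 15 · RBBRRBRRRRBB · max L -445/1024 · min R -111/256 = -889/2048
13 of 15 · RBBRRBRRRRBBB · max L -889/2048 · min R -111/256 = -1777/4096
14 of 15 · RBBRRBRRRRBBBR · max L -889/2048 · min R -1777/4096 = -3555/8192
15 of 15 · RBBRRBRRRRBBBRB · max L -3555/8192 · min R -1777/4096 = -7109/16384

-7109/16384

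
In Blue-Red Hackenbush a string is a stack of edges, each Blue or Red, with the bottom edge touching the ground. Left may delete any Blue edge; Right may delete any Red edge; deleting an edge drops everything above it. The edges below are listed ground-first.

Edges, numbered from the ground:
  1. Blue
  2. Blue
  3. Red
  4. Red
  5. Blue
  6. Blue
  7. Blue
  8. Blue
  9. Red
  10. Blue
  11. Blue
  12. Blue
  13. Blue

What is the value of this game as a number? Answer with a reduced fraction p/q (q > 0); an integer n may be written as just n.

3039/2048

g(B) = { 0 |  } so 1
g(BB) = { 0; 1 |  } so 2
g(BBR) = { 0; 1 | 2 } so 3/2
g(BBRR) = { 0; 1 | 3/2; 2 } so 5/4
g(BBRRB) = { 0; 1; 5/4 | 3/2; 2 } so 11/8
g(BBRRBB) = { 0; 1; 5/4; 11/8 | 3/2; 2 } so 23/16
g(BBRRBBB) = { 0; 1; 5/4; 11/8; 23/16 | 3/2; 2 } so 47/32
g(BBRRBBBB) = { 0; 1; 5/4; 11/8; 23/16; 47/32 | 3/2; 2 } so 95/64
g(BBRRBBBBR) = { 0; 1; 5/4; 11/8; 23/16; 47/32 | 95/64; 3/2; 2 } so 189/128
g(BBRRBBBBRB) = { 0; 1; 5/4; 11/8; 23/16; 47/32; 189/128 | 95/64; 3/2; 2 } so 379/256
g(BBRRBBBBRBB) = { 0; 1; 5/4; 11/8; 23/16; 47/32; 189/128; 379/256 | 95/64; 3/2; 2 } so 759/512
g(BBRRBBBBRBBB) = { 0; 1; 5/4; 11/8; 23/16; 47/32; 189/128; 379/256; 759/512 | 95/64; 3/2; 2 } so 1519/1024
g(BBRRBBBBRBBBB) = { 0; 1; 5/4; 11/8; 23/16; 47/32; 189/128; 379/256; 759/512; 1519/1024 | 95/64; 3/2; 2 } so 3039/2048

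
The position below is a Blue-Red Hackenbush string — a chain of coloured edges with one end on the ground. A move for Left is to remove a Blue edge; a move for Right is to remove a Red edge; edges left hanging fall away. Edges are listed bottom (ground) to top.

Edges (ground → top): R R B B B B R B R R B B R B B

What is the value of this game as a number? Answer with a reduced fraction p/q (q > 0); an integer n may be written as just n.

-8905/8192

Prefix values for R R B B B B R B R R B B R B B via {L|R} + simplicity:
R: Left { — }, Right { 0 } = simplest -1
RR: Left { — }, Right { -1, 0 } = simplest -2
RRB: Left { -2 }, Right { -1, 0 } = simplest -3/2
RRBB: Left { -2, -3/2 }, Right { -1, 0 } = simplest -5/4
RRBBB: Left { -2, -3/2, -5/4 }, Right { -1, 0 } = simplest -9/8
RRBBBB: Left { -2, -3/2, -5/4, -9/8 }, Right { -1, 0 } = simplest -17/16
RRBBBBR: Left { -2, -3/2, -5/4, -9/8 }, Right { -17/16, -1, 0 } = simplest -35/32
RRBBBBRB: Left { -2, -3/2, -5/4, -9/8, -35/32 }, Right { -17/16, -1, 0 } = simplest -69/64
RRBBBBRBR: Left { -2, -3/2, -5/4, -9/8, -35/32 }, Right { -69/64, -17/16, -1, 0 } = simplest -139/128
RRBBBBRBRR: Left { -2, -3/2, -5/4, -9/8, -35/32 }, Right { -139/128, -69/64, -17/16, -1, 0 } = simplest -279/256
RRBBBBRBRRB: Left { -2, -3/2, -5/4, -9/8, -35/32, -279/256 }, Right { -139/128, -69/64, -17/16, -1, 0 } = simplest -557/512
RRBBBBRBRRBB: Left { -2, -3/2, -5/4, -9/8, -35/32, -279/256, -557/512 }, Right { -139/128, -69/64, -17/16, -1, 0 } = simplest -1113/1024
RRBBBBRBRRBBR: Left { -2, -3/2, -5/4, -9/8, -35/32, -279/256, -557/512 }, Right { -1113/1024, -139/128, -69/64, -17/16, -1, 0 } = simplest -2227/2048
RRBBBBRBRRBBRB: Left { -2, -3/2, -5/4, -9/8, -35/32, -279/256, -557/512, -2227/2048 }, Right { -1113/1024, -139/128, -69/64, -17/16, -1, 0 } = simplest -4453/4096
RRBBBBRBRRBBRBB: Left { -2, -3/2, -5/4, -9/8, -35/32, -279/256, -557/512, -2227/2048, -4453/4096 }, Right { -1113/1024, -139/128, -69/64, -17/16, -1, 0 } = simplest -8905/8192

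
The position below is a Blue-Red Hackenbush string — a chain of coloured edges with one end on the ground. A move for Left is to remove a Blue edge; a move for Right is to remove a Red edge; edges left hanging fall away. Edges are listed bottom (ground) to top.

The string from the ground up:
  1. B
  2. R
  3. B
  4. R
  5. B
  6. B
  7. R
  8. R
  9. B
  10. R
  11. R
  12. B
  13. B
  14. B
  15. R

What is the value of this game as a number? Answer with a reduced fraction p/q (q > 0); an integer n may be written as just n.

B: Left { 0 }, Right { ∅ } — simplest 1
BR: Left { 0 }, Right { 1 } — simplest 1/2
BRB: Left { 0,1/2 }, Right { 1 } — simplest 3/4
BRBR: Left { 0,1/2 }, Right { 3/4,1 } — simplest 5/8
BRBRB: Left { 0,1/2,5/8 }, Right { 3/4,1 } — simplest 11/16
BRBRBB: Left { 0,1/2,5/8,11/16 }, Right { 3/4,1 } — simplest 23/32
BRBRBBR: Left { 0,1/2,5/8,11/16 }, Right { 23/32,3/4,1 } — simplest 45/64
BRBRBBRR: Left { 0,1/2,5/8,11/16 }, Right { 45/64,23/32,3/4,1 } — simplest 89/128
BRBRBBRRB: Left { 0,1/2,5/8,11/16,89/128 }, Right { 45/64,23/32,3/4,1 } — simplest 179/256
BRBRBBRRBR: Left { 0,1/2,5/8,11/16,89/128 }, Right { 179/256,45/64,23/32,3/4,1 } — simplest 357/512
BRBRBBRRBRR: Left { 0,1/2,5/8,11/16,89/128 }, Right { 357/512,179/256,45/64,23/32,3/4,1 } — simplest 713/1024
BRBRBBRRBRRB: Left { 0,1/2,5/8,11/16,89/128,713/1024 }, Right { 357/512,179/256,45/64,23/32,3/4,1 } — simplest 1427/2048
BRBRBBRRBRRBB: Left { 0,1/2,5/8,11/16,89/128,713/1024,1427/2048 }, Right { 357/512,179/256,45/64,23/32,3/4,1 } — simplest 2855/4096
BRBRBBRRBRRBBB: Left { 0,1/2,5/8,11/16,89/128,713/1024,1427/2048,2855/4096 }, Right { 357/512,179/256,45/64,23/32,3/4,1 } — simplest 5711/8192
BRBRBBRRBRRBBBR: Left { 0,1/2,5/8,11/16,89/128,713/1024,1427/2048,2855/4096 }, Right { 5711/8192,357/512,179/256,45/64,23/32,3/4,1 } — simplest 11421/16384

11421/16384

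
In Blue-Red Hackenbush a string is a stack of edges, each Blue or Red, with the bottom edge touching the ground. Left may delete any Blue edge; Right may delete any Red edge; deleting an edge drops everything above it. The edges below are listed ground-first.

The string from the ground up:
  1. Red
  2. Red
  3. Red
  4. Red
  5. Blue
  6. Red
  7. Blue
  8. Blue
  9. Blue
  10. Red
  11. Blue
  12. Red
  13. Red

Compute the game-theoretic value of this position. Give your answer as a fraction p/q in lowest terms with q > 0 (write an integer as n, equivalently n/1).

edge 1 of 13 (Red): { ∅ | 0 } = -1
edge 2 of 13 (Red): { ∅ | -1; 0 } = -2
edge 3 of 13 (Red): { ∅ | -2; -1; 0 } = -3
edge 4 of 13 (Red): { ∅ | -3; -2; -1; 0 } = -4
edge 5 of 13 (Blue): { -4 | -3; -2; -1; 0 } = -7/2
edge 6 of 13 (Red): { -4 | -7/2; -3; -2; -1; 0 } = -15/4
edge 7 of 13 (Blue): { -4; -15/4 | -7/2; -3; -2; -1; 0 } = -29/8
edge 8 of 13 (Blue): { -4; -15/4; -29/8 | -7/2; -3; -2; -1; 0 } = -57/16
edge 9 of 13 (Blue): { -4; -15/4; -29/8; -57/16 | -7/2; -3; -2; -1; 0 } = -113/32
edge 10 of 13 (Red): { -4; -15/4; -29/8; -57/16 | -113/32; -7/2; -3; -2; -1; 0 } = -227/64
edge 11 of 13 (Blue): { -4; -15/4; -29/8; -57/16; -227/64 | -113/32; -7/2; -3; -2; -1; 0 } = -453/128
edge 12 of 13 (Red): { -4; -15/4; -29/8; -57/16; -227/64 | -453/128; -113/32; -7/2; -3; -2; -1; 0 } = -907/256
edge 13 of 13 (Red): { -4; -15/4; -29/8; -57/16; -227/64 | -907/256; -453/128; -113/32; -7/2; -3; -2; -1; 0 } = -1815/512

-1815/512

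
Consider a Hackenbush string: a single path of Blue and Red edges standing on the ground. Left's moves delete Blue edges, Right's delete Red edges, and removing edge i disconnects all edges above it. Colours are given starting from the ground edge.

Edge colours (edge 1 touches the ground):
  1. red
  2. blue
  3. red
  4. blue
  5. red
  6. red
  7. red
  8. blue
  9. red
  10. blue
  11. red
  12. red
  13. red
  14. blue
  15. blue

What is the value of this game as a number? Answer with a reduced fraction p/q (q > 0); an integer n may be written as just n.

step 1: add red to get r; options L={ ∅ } R={ 0 } = -1
step 2: add blue to get rb; options L={ -1 } R={ 0 } = -1/2
step 3: add red to get rbr; options L={ -1 } R={ -1/2 0 } = -3/4
step 4: add blue to get rbrb; options L={ -1 -3/4 } R={ -1/2 0 } = -5/8
step 5: add red to get rbrbr; options L={ -1 -3/4 } R={ -5/8 -1/2 0 } = -11/16
step 6: add red to get rbrbrr; options L={ -1 -3/4 } R={ -11/16 -5/8 -1/2 0 } = -23/32
step 7: add red to get rbrbrrr; options L={ -1 -3/4 } R={ -23/32 -11/16 -5/8 -1/2 0 } = -47/64
step 8: add blue to get rbrbrrrb; options L={ -1 -3/4 -47/64 } R={ -23/32 -11/16 -5/8 -1/2 0 } = -93/128
step 9: add red to get rbrbrrrbr; options L={ -1 -3/4 -47/64 } R={ -93/128 -23/32 -11/16 -5/8 -1/2 0 } = -187/256
step 10: add blue to get rbrbrrrbrb; options L={ -1 -3/4 -47/64 -187/256 } R={ -93/128 -23/32 -11/16 -5/8 -1/2 0 } = -373/512
step 11: add red to get rbrbrrrbrbr; options L={ -1 -3/4 -47/64 -187/256 } R={ -373/512 -93/128 -23/32 -11/16 -5/8 -1/2 0 } = -747/1024
step 12: add red to get rbrbrrrbrbrr; options L={ -1 -3/4 -47/64 -187/256 } R={ -747/1024 -373/512 -93/128 -23/32 -11/16 -5/8 -1/2 0 } = -1495/2048
step 13: add red to get rbrbrrrbrbrrr; options L={ -1 -3/4 -47/64 -187/256 } R={ -1495/2048 -747/1024 -373/512 -93/128 -23/32 -11/16 -5/8 -1/2 0 } = -2991/4096
step 14: add blue to get rbrbrrrbrbrrrb; options L={ -1 -3/4 -47/64 -187/256 -2991/4096 } R={ -1495/2048 -747/1024 -373/512 -93/128 -23/32 -11/16 -5/8 -1/2 0 } = -5981/8192
step 15: add blue to get rbrbrrrbrbrrrbb; options L={ -1 -3/4 -47/64 -187/256 -2991/4096 -5981/8192 } R={ -1495/2048 -747/1024 -373/512 -93/128 -23/32 -11/16 -5/8 -1/2 0 } = -11961/16384

-11961/16384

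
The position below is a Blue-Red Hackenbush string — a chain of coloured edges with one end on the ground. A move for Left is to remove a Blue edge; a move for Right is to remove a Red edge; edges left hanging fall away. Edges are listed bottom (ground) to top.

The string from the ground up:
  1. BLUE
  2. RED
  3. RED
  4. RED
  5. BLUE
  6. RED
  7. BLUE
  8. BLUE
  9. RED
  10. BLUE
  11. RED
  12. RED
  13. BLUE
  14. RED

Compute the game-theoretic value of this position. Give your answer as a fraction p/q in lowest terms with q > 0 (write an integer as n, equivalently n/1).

1445/8192

Prefix values for BLUE RED RED RED BLUE RED BLUE BLUE RED BLUE RED RED BLUE RED via {L|R} + simplicity:
G_1 [B]  L=[0]  R=[none]  => 1
G_2 [BR]  L=[0]  R=[1]  => 1/2
G_3 [BRR]  L=[0]  R=[1/2,1]  => 1/4
G_4 [BRRR]  L=[0]  R=[1/4,1/2,1]  => 1/8
G_5 [BRRRB]  L=[0,1/8]  R=[1/4,1/2,1]  => 3/16
G_6 [BRRRBR]  L=[0,1/8]  R=[3/16,1/4,1/2,1]  => 5/32
G_7 [BRRRBRB]  L=[0,1/8,5/32]  R=[3/16,1/4,1/2,1]  => 11/64
G_8 [BRRRBRBB]  L=[0,1/8,5/32,11/64]  R=[3/16,1/4,1/2,1]  => 23/128
G_9 [BRRRBRBBR]  L=[0,1/8,5/32,11/64]  R=[23/128,3/16,1/4,1/2,1]  => 45/256
G_10 [BRRRBRBBRB]  L=[0,1/8,5/32,11/64,45/256]  R=[23/128,3/16,1/4,1/2,1]  => 91/512
G_11 [BRRRBRBBRBR]  L=[0,1/8,5/32,11/64,45/256]  R=[91/512,23/128,3/16,1/4,1/2,1]  => 181/1024
G_12 [BRRRBRBBRBRR]  L=[0,1/8,5/32,11/64,45/256]  R=[181/1024,91/512,23/128,3/16,1/4,1/2,1]  => 361/2048
G_13 [BRRRBRBBRBRRB]  L=[0,1/8,5/32,11/64,45/256,361/2048]  R=[181/1024,91/512,23/128,3/16,1/4,1/2,1]  => 723/4096
G_14 [BRRRBRBBRBRRBR]  L=[0,1/8,5/32,11/64,45/256,361/2048]  R=[723/4096,181/1024,91/512,23/128,3/16,1/4,1/2,1]  => 1445/8192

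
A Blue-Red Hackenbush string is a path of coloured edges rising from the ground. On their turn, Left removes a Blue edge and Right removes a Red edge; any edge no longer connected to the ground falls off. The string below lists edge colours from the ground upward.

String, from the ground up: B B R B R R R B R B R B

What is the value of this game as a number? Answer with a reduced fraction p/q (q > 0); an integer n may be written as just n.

1579/1024

1 of 12 · B · max L 0 · min R +∞ gives 1
2 of 12 · BB · max L 1 · min R +∞ gives 2
3 of 12 · BBR · max L 1 · min R 2 gives 3/2
4 of 12 · BBRB · max L 3/2 · min R 2 gives 7/4
5 of 12 · BBRBR · max L 3/2 · min R 7/4 gives 13/8
6 of 12 · BBRBRR · max L 3/2 · min R 13/8 gives 25/16
7 of 12 · BBRBRRR · max L 3/2 · min R 25/16 gives 49/32
8 of 12 · BBRBRRRB · max L 49/32 · min R 25/16 gives 99/64
9 of 12 · BBRBRRRBR · max L 49/32 · min R 99/64 gives 197/128
10 of 12 · BBRBRRRBRB · max L 197/128 · min R 99/64 gives 395/256
11 of 12 · BBRBRRRBRBR · max L 197/128 · min R 395/256 gives 789/512
12 of 12 · BBRBRRRBRBRB · max L 789/512 · min R 395/256 gives 1579/1024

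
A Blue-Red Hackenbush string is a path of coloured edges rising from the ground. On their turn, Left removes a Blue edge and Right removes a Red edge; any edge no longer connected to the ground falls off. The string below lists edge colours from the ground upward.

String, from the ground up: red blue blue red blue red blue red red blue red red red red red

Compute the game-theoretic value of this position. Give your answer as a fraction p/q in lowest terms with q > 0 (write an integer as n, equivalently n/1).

Prefix values for red blue blue red blue red blue red red blue red red red red red via {L|R} + simplicity:
G_1 [r]  L=[none]  R=[0]  => -1
G_2 [rb]  L=[-1]  R=[0]  => -1/2
G_3 [rbb]  L=[-1; -1/2]  R=[0]  => -1/4
G_4 [rbbr]  L=[-1; -1/2]  R=[-1/4; 0]  => -3/8
G_5 [rbbrb]  L=[-1; -1/2; -3/8]  R=[-1/4; 0]  => -5/16
G_6 [rbbrbr]  L=[-1; -1/2; -3/8]  R=[-5/16; -1/4; 0]  => -11/32
G_7 [rbbrbrb]  L=[-1; -1/2; -3/8; -11/32]  R=[-5/16; -1/4; 0]  => -21/64
G_8 [rbbrbrbr]  L=[-1; -1/2; -3/8; -11/32]  R=[-21/64; -5/16; -1/4; 0]  => -43/128
G_9 [rbbrbrbrr]  L=[-1; -1/2; -3/8; -11/32]  R=[-43/128; -21/64; -5/16; -1/4; 0]  => -87/256
G_10 [rbbrbrbrrb]  L=[-1; -1/2; -3/8; -11/32; -87/256]  R=[-43/128; -21/64; -5/16; -1/4; 0]  => -173/512
G_11 [rbbrbrbrrbr]  L=[-1; -1/2; -3/8; -11/32; -87/256]  R=[-173/512; -43/128; -21/64; -5/16; -1/4; 0]  => -347/1024
G_12 [rbbrbrbrrbrr]  L=[-1; -1/2; -3/8; -11/32; -87/256]  R=[-347/1024; -173/512; -43/128; -21/64; -5/16; -1/4; 0]  => -695/2048
G_13 [rbbrbrbrrbrrr]  L=[-1; -1/2; -3/8; -11/32; -87/256]  R=[-695/2048; -347/1024; -173/512; -43/128; -21/64; -5/16; -1/4; 0]  => -1391/4096
G_14 [rbbrbrbrrbrrrr]  L=[-1; -1/2; -3/8; -11/32; -87/256]  R=[-1391/4096; -695/2048; -347/1024; -173/512; -43/128; -21/64; -5/16; -1/4; 0]  => -2783/8192
G_15 [rbbrbrbrrbrrrrr]  L=[-1; -1/2; -3/8; -11/32; -87/256]  R=[-2783/8192; -1391/4096; -695/2048; -347/1024; -173/512; -43/128; -21/64; -5/16; -1/4; 0]  => -5567/16384

-5567/16384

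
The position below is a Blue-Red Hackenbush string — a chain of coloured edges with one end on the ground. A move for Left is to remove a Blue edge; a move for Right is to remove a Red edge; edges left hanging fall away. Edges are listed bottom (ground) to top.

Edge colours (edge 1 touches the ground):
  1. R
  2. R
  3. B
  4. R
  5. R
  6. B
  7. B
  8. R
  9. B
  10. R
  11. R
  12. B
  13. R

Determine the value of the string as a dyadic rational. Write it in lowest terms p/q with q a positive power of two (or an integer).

Build v(s[:k]) for k = 1..13, string s = R R B R R B B R B R R B R.
edge 1 of 13 (R): { · | 0 } -> -1
edge 2 of 13 (R): { · | -1,0 } -> -2
edge 3 of 13 (B): { -2 | -1,0 } -> -3/2
edge 4 of 13 (R): { -2 | -3/2,-1,0 } -> -7/4
edge 5 of 13 (R): { -2 | -7/4,-3/2,-1,0 } -> -15/8
edge 6 of 13 (B): { -2,-15/8 | -7/4,-3/2,-1,0 } -> -29/16
edge 7 of 13 (B): { -2,-15/8,-29/16 | -7/4,-3/2,-1,0 } -> -57/32
edge 8 of 13 (R): { -2,-15/8,-29/16 | -57/32,-7/4,-3/2,-1,0 } -> -115/64
edge 9 of 13 (B): { -2,-15/8,-29/16,-115/64 | -57/32,-7/4,-3/2,-1,0 } -> -229/128
edge 10 of 13 (R): { -2,-15/8,-29/16,-115/64 | -229/128,-57/32,-7/4,-3/2,-1,0 } -> -459/256
edge 11 of 13 (R): { -2,-15/8,-29/16,-115/64 | -459/256,-229/128,-57/32,-7/4,-3/2,-1,0 } -> -919/512
edge 12 of 13 (B): { -2,-15/8,-29/16,-115/64,-919/512 | -459/256,-229/128,-57/32,-7/4,-3/2,-1,0 } -> -1837/1024
edge 13 of 13 (R): { -2,-15/8,-29/16,-115/64,-919/512 | -1837/1024,-459/256,-229/128,-57/32,-7/4,-3/2,-1,0 } -> -3675/2048

-3675/2048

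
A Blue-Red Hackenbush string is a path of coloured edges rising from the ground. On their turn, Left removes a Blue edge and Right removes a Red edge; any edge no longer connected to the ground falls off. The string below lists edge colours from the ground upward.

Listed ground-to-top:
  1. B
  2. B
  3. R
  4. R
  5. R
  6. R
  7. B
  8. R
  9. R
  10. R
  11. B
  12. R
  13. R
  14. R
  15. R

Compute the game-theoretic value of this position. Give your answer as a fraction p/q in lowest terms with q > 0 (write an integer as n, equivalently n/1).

1 of 15 · B · max L 0 · min R +∞ => 1
2 of 15 · BB · max L 1 · min R +∞ => 2
3 of 15 · BBR · max L 1 · min R 2 => 3/2
4 of 15 · BBRR · max L 1 · min R 3/2 => 5/4
5 of 15 · BBRRR · max L 1 · min R 5/4 => 9/8
6 of 15 · BBRRRR · max L 1 · min R 9/8 => 17/16
7 of 15 · BBRRRRB · max L 17/16 · min R 9/8 => 35/32
8 of 15 · BBRRRRBR · max L 17/16 · min R 35/32 => 69/64
9 of 15 · BBRRRRBRR · max L 17/16 · min R 69/64 => 137/128
10 of 15 · BBRRRRBRRR · max L 17/16 · min R 137/128 => 273/256
11 of 15 · BBRRRRBRRRB · max L 273/256 · min R 137/128 => 547/512
12 of 15 · BBRRRRBRRRBR · max L 273/256 · min R 547/512 => 1093/1024
13 of 15 · BBRRRRBRRRBRR · max L 273/256 · min R 1093/1024 => 2185/2048
14 of 15 · BBRRRRBRRRBRRR · max L 273/256 · min R 2185/2048 => 4369/4096
15 of 15 · BBRRRRBRRRBRRRR · max L 273/256 · min R 4369/4096 => 8737/8192

8737/8192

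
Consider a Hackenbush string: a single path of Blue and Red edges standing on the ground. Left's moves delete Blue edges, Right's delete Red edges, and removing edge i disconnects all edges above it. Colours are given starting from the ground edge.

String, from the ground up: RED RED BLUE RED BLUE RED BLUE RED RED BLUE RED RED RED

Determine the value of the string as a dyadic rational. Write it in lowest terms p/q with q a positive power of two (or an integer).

edge 1 of 13 (RED): { none | 0 } — -1
edge 2 of 13 (RED): { none | -1, 0 } — -2
edge 3 of 13 (BLUE): { -2 | -1, 0 } — -3/2
edge 4 of 13 (RED): { -2 | -3/2, -1, 0 } — -7/4
edge 5 of 13 (BLUE): { -2, -7/4 | -3/2, -1, 0 } — -13/8
edge 6 of 13 (RED): { -2, -7/4 | -13/8, -3/2, -1, 0 } — -27/16
edge 7 of 13 (BLUE): { -2, -7/4, -27/16 | -13/8, -3/2, -1, 0 } — -53/32
edge 8 of 13 (RED): { -2, -7/4, -27/16 | -53/32, -13/8, -3/2, -1, 0 } — -107/64
edge 9 of 13 (RED): { -2, -7/4, -27/16 | -107/64, -53/32, -13/8, -3/2, -1, 0 } — -215/128
edge 10 of 13 (BLUE): { -2, -7/4, -27/16, -215/128 | -107/64, -53/32, -13/8, -3/2, -1, 0 } — -429/256
edge 11 of 13 (RED): { -2, -7/4, -27/16, -215/128 | -429/256, -107/64, -53/32, -13/8, -3/2, -1, 0 } — -859/512
edge 12 of 13 (RED): { -2, -7/4, -27/16, -215/128 | -859/512, -429/256, -107/64, -53/32, -13/8, -3/2, -1, 0 } — -1719/1024
edge 13 of 13 (RED): { -2, -7/4, -27/16, -215/128 | -1719/1024, -859/512, -429/256, -107/64, -53/32, -13/8, -3/2, -1, 0 } — -3439/2048

-3439/2048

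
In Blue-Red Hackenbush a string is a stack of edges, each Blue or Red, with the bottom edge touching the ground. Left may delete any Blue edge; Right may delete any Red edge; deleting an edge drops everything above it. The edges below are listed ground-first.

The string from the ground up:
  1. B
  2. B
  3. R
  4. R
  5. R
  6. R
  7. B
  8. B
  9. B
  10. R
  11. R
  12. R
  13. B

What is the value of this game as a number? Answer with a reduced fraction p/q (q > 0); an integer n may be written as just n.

2275/2048

Recurse on prefixes of the 13-edge string B B R R R R B B B R R R B:
step 1: add B to get B; options L={ 0 } R={ · } = 1
step 2: add B to get BB; options L={ 0 1 } R={ · } = 2
step 3: add R to get BBR; options L={ 0 1 } R={ 2 } = 3/2
step 4: add R to get BBRR; options L={ 0 1 } R={ 3/2 2 } = 5/4
step 5: add R to get BBRRR; options L={ 0 1 } R={ 5/4 3/2 2 } = 9/8
step 6: add R to get BBRRRR; options L={ 0 1 } R={ 9/8 5/4 3/2 2 } = 17/16
step 7: add B to get BBRRRRB; options L={ 0 1 17/16 } R={ 9/8 5/4 3/2 2 } = 35/32
step 8: add B to get BBRRRRBB; options L={ 0 1 17/16 35/32 } R={ 9/8 5/4 3/2 2 } = 71/64
step 9: add B to get BBRRRRBBB; options L={ 0 1 17/16 35/32 71/64 } R={ 9/8 5/4 3/2 2 } = 143/128
step 10: add R to get BBRRRRBBBR; options L={ 0 1 17/16 35/32 71/64 } R={ 143/128 9/8 5/4 3/2 2 } = 285/256
step 11: add R to get BBRRRRBBBRR; options L={ 0 1 17/16 35/32 71/64 } R={ 285/256 143/128 9/8 5/4 3/2 2 } = 569/512
step 12: add R to get BBRRRRBBBRRR; options L={ 0 1 17/16 35/32 71/64 } R={ 569/512 285/256 143/128 9/8 5/4 3/2 2 } = 1137/1024
step 13: add B to get BBRRRRBBBRRRB; options L={ 0 1 17/16 35/32 71/64 1137/1024 } R={ 569/512 285/256 143/128 9/8 5/4 3/2 2 } = 2275/2048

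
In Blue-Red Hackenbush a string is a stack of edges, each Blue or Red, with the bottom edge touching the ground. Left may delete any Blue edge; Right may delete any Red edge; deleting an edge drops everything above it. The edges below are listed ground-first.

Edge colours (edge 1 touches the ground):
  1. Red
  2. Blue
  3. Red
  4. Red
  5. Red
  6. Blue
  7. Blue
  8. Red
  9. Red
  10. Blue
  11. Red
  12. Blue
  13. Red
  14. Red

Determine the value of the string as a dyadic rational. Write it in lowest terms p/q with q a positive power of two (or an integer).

Build g(s[:k]) for k = 1..14, string s = Red Blue Red Red Red Blue Blue Red Red Blue Red Blue Red Red.
step 1: add Red to get R; options L={  } R={ 0 } — -1
step 2: add Blue to get RB; options L={ -1 } R={ 0 } — -1/2
step 3: add Red to get RBR; options L={ -1 } R={ -1/2; 0 } — -3/4
step 4: add Red to get RBRR; options L={ -1 } R={ -3/4; -1/2; 0 } — -7/8
step 5: add Red to get RBRRR; options L={ -1 } R={ -7/8; -3/4; -1/2; 0 } — -15/16
step 6: add Blue to get RBRRRB; options L={ -1; -15/16 } R={ -7/8; -3/4; -1/2; 0 } — -29/32
step 7: add Blue to get RBRRRBB; options L={ -1; -15/16; -29/32 } R={ -7/8; -3/4; -1/2; 0 } — -57/64
step 8: add Red to get RBRRRBBR; options L={ -1; -15/16; -29/32 } R={ -57/64; -7/8; -3/4; -1/2; 0 } — -115/128
step 9: add Red to get RBRRRBBRR; options L={ -1; -15/16; -29/32 } R={ -115/128; -57/64; -7/8; -3/4; -1/2; 0 } — -231/256
step 10: add Blue to get RBRRRBBRRB; options L={ -1; -15/16; -29/32; -231/256 } R={ -115/128; -57/64; -7/8; -3/4; -1/2; 0 } — -461/512
step 11: add Red to get RBRRRBBRRBR; options L={ -1; -15/16; -29/32; -231/256 } R={ -461/512; -115/128; -57/64; -7/8; -3/4; -1/2; 0 } — -923/1024
step 12: add Blue to get RBRRRBBRRBRB; options L={ -1; -15/16; -29/32; -231/256; -923/1024 } R={ -461/512; -115/128; -57/64; -7/8; -3/4; -1/2; 0 } — -1845/2048
step 13: add Red to get RBRRRBBRRBRBR; options L={ -1; -15/16; -29/32; -231/256; -923/1024 } R={ -1845/2048; -461/512; -115/128; -57/64; -7/8; -3/4; -1/2; 0 } — -3691/4096
step 14: add Red to get RBRRRBBRRBRBRR; options L={ -1; -15/16; -29/32; -231/256; -923/1024 } R={ -3691/4096; -1845/2048; -461/512; -115/128; -57/64; -7/8; -3/4; -1/2; 0 } — -7383/8192

-7383/8192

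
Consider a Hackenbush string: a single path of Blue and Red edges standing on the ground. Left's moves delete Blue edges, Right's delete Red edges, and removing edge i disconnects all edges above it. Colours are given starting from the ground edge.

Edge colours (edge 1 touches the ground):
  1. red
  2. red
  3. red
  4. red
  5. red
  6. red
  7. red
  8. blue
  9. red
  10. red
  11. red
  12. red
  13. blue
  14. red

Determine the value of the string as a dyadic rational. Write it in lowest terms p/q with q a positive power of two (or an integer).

Build val(s[:k]) for k = 1..14, string s = red red red red red red red blue red red red red blue red.
val_1 [r]  L=[∅]  R=[0]  → -1
val_2 [rr]  L=[∅]  R=[-1, 0]  → -2
val_3 [rrr]  L=[∅]  R=[-2, -1, 0]  → -3
val_4 [rrrr]  L=[∅]  R=[-3, -2, -1, 0]  → -4
val_5 [rrrrr]  L=[∅]  R=[-4, -3, -2, -1, 0]  → -5
val_6 [rrrrrr]  L=[∅]  R=[-5, -4, -3, -2, -1, 0]  → -6
val_7 [rrrrrrr]  L=[∅]  R=[-6, -5, -4, -3, -2, -1, 0]  → -7
val_8 [rrrrrrrb]  L=[-7]  R=[-6, -5, -4, -3, -2, -1, 0]  → -13/2
val_9 [rrrrrrrbr]  L=[-7]  R=[-13/2, -6, -5, -4, -3, -2, -1, 0]  → -27/4
val_10 [rrrrrrrbrr]  L=[-7]  R=[-27/4, -13/2, -6, -5, -4, -3, -2, -1, 0]  → -55/8
val_11 [rrrrrrrbrrr]  L=[-7]  R=[-55/8, -27/4, -13/2, -6, -5, -4, -3, -2, -1, 0]  → -111/16
val_12 [rrrrrrrbrrrr]  L=[-7]  R=[-111/16, -55/8, -27/4, -13/2, -6, -5, -4, -3, -2, -1, 0]  → -223/32
val_13 [rrrrrrrbrrrrb]  L=[-7, -223/32]  R=[-111/16, -55/8, -27/4, -13/2, -6, -5, -4, -3, -2, -1, 0]  → -445/64
val_14 [rrrrrrrbrrrrbr]  L=[-7, -223/32]  R=[-445/64, -111/16, -55/8, -27/4, -13/2, -6, -5, -4, -3, -2, -1, 0]  → -891/128

-891/128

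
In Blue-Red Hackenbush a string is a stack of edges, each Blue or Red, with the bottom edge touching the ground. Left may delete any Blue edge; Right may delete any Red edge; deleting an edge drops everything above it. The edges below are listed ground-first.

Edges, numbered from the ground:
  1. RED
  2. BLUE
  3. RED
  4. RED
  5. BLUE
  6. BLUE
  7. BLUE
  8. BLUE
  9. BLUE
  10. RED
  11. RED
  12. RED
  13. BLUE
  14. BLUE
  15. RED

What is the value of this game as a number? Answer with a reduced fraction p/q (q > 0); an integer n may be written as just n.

Prefix values for RED BLUE RED RED BLUE BLUE BLUE BLUE BLUE RED RED RED BLUE BLUE RED via {L|R} + simplicity:
step 1: add RED to get R; options L={ ∅ } R={ 0 } so -1
step 2: add BLUE to get RB; options L={ -1 } R={ 0 } so -1/2
step 3: add RED to get RBR; options L={ -1 } R={ -1/2,0 } so -3/4
step 4: add RED to get RBRR; options L={ -1 } R={ -3/4,-1/2,0 } so -7/8
step 5: add BLUE to get RBRRB; options L={ -1,-7/8 } R={ -3/4,-1/2,0 } so -13/16
step 6: add BLUE to get RBRRBB; options L={ -1,-7/8,-13/16 } R={ -3/4,-1/2,0 } so -25/32
step 7: add BLUE to get RBRRBBB; options L={ -1,-7/8,-13/16,-25/32 } R={ -3/4,-1/2,0 } so -49/64
step 8: add BLUE to get RBRRBBBB; options L={ -1,-7/8,-13/16,-25/32,-49/64 } R={ -3/4,-1/2,0 } so -97/128
step 9: add BLUE to get RBRRBBBBB; options L={ -1,-7/8,-13/16,-25/32,-49/64,-97/128 } R={ -3/4,-1/2,0 } so -193/256
step 10: add RED to get RBRRBBBBBR; options L={ -1,-7/8,-13/16,-25/32,-49/64,-97/128 } R={ -193/256,-3/4,-1/2,0 } so -387/512
step 11: add RED to get RBRRBBBBBRR; options L={ -1,-7/8,-13/16,-25/32,-49/64,-97/128 } R={ -387/512,-193/256,-3/4,-1/2,0 } so -775/1024
step 12: add RED to get RBRRBBBBBRRR; options L={ -1,-7/8,-13/16,-25/32,-49/64,-97/128 } R={ -775/1024,-387/512,-193/256,-3/4,-1/2,0 } so -1551/2048
step 13: add BLUE to get RBRRBBBBBRRRB; options L={ -1,-7/8,-13/16,-25/32,-49/64,-97/128,-1551/2048 } R={ -775/1024,-387/512,-193/256,-3/4,-1/2,0 } so -3101/4096
step 14: add BLUE to get RBRRBBBBBRRRBB; options L={ -1,-7/8,-13/16,-25/32,-49/64,-97/128,-1551/2048,-3101/4096 } R={ -775/1024,-387/512,-193/256,-3/4,-1/2,0 } so -6201/8192
step 15: add RED to get RBRRBBBBBRRRBBR; options L={ -1,-7/8,-13/16,-25/32,-49/64,-97/128,-1551/2048,-3101/4096 } R={ -6201/8192,-775/1024,-387/512,-193/256,-3/4,-1/2,0 } so -12403/16384

-12403/16384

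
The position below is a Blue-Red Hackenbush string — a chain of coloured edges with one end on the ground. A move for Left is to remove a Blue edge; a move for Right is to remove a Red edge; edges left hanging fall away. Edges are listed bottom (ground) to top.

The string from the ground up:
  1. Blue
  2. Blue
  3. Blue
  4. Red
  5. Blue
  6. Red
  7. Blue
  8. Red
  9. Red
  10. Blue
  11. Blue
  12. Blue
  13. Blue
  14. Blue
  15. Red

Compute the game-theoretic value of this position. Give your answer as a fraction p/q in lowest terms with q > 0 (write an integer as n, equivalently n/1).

10877/4096

g(B) = { 0 |  } => 1
g(BB) = { 0,1 |  } => 2
g(BBB) = { 0,1,2 |  } => 3
g(BBBR) = { 0,1,2 | 3 } => 5/2
g(BBBRB) = { 0,1,2,5/2 | 3 } => 11/4
g(BBBRBR) = { 0,1,2,5/2 | 11/4,3 } => 21/8
g(BBBRBRB) = { 0,1,2,5/2,21/8 | 11/4,3 } => 43/16
g(BBBRBRBR) = { 0,1,2,5/2,21/8 | 43/16,11/4,3 } => 85/32
g(BBBRBRBRR) = { 0,1,2,5/2,21/8 | 85/32,43/16,11/4,3 } => 169/64
g(BBBRBRBRRB) = { 0,1,2,5/2,21/8,169/64 | 85/32,43/16,11/4,3 } => 339/128
g(BBBRBRBRRBB) = { 0,1,2,5/2,21/8,169/64,339/128 | 85/32,43/16,11/4,3 } => 679/256
g(BBBRBRBRRBBB) = { 0,1,2,5/2,21/8,169/64,339/128,679/256 | 85/32,43/16,11/4,3 } => 1359/512
g(BBBRBRBRRBBBB) = { 0,1,2,5/2,21/8,169/64,339/128,679/256,1359/512 | 85/32,43/16,11/4,3 } => 2719/1024
g(BBBRBRBRRBBBBB) = { 0,1,2,5/2,21/8,169/64,339/128,679/256,1359/512,2719/1024 | 85/32,43/16,11/4,3 } => 5439/2048
g(BBBRBRBRRBBBBBR) = { 0,1,2,5/2,21/8,169/64,339/128,679/256,1359/512,2719/1024 | 5439/2048,85/32,43/16,11/4,3 } => 10877/4096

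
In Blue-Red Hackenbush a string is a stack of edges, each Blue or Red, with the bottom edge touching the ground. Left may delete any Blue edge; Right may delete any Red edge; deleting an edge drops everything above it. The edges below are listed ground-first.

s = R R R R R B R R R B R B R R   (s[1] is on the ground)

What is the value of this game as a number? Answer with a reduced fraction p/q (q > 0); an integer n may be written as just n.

-2519/512

R: Left { ∅ }, Right { 0 } = simplest -1
RR: Left { ∅ }, Right { -1 0 } = simplest -2
RRR: Left { ∅ }, Right { -2 -1 0 } = simplest -3
RRRR: Left { ∅ }, Right { -3 -2 -1 0 } = simplest -4
RRRRR: Left { ∅ }, Right { -4 -3 -2 -1 0 } = simplest -5
RRRRRB: Left { -5 }, Right { -4 -3 -2 -1 0 } = simplest -9/2
RRRRRBR: Left { -5 }, Right { -9/2 -4 -3 -2 -1 0 } = simplest -19/4
RRRRRBRR: Left { -5 }, Right { -19/4 -9/2 -4 -3 -2 -1 0 } = simplest -39/8
RRRRRBRRR: Left { -5 }, Right { -39/8 -19/4 -9/2 -4 -3 -2 -1 0 } = simplest -79/16
RRRRRBRRRB: Left { -5 -79/16 }, Right { -39/8 -19/4 -9/2 -4 -3 -2 -1 0 } = simplest -157/32
RRRRRBRRRBR: Left { -5 -79/16 }, Right { -157/32 -39/8 -19/4 -9/2 -4 -3 -2 -1 0 } = simplest -315/64
RRRRRBRRRBRB: Left { -5 -79/16 -315/64 }, Right { -157/32 -39/8 -19/4 -9/2 -4 -3 -2 -1 0 } = simplest -629/128
RRRRRBRRRBRBR: Left { -5 -79/16 -315/64 }, Right { -629/128 -157/32 -39/8 -19/4 -9/2 -4 -3 -2 -1 0 } = simplest -1259/256
RRRRRBRRRBRBRR: Left { -5 -79/16 -315/64 }, Right { -1259/256 -629/128 -157/32 -39/8 -19/4 -9/2 -4 -3 -2 -1 0 } = simplest -2519/512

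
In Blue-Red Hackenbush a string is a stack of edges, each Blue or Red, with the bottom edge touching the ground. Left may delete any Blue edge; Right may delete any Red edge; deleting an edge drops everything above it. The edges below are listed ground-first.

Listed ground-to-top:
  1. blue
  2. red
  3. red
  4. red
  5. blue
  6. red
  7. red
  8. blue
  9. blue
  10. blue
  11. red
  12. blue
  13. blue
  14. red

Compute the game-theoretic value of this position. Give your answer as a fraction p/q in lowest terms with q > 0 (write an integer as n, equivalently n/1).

Prefix values for blue red red red blue red red blue blue blue red blue blue red via {L|R} + simplicity:
b: Left { 0 }, Right { · } gives simplest 1
br: Left { 0 }, Right { 1 } gives simplest 1/2
brr: Left { 0 }, Right { 1/2, 1 } gives simplest 1/4
brrr: Left { 0 }, Right { 1/4, 1/2, 1 } gives simplest 1/8
brrrb: Left { 0, 1/8 }, Right { 1/4, 1/2, 1 } gives simplest 3/16
brrrbr: Left { 0, 1/8 }, Right { 3/16, 1/4, 1/2, 1 } gives simplest 5/32
brrrbrr: Left { 0, 1/8 }, Right { 5/32, 3/16, 1/4, 1/2, 1 } gives simplest 9/64
brrrbrrb: Left { 0, 1/8, 9/64 }, Right { 5/32, 3/16, 1/4, 1/2, 1 } gives simplest 19/128
brrrbrrbb: Left { 0, 1/8, 9/64, 19/128 }, Right { 5/32, 3/16, 1/4, 1/2, 1 } gives simplest 39/256
brrrbrrbbb: Left { 0, 1/8, 9/64, 19/128, 39/256 }, Right { 5/32, 3/16, 1/4, 1/2, 1 } gives simplest 79/512
brrrbrrbbbr: Left { 0, 1/8, 9/64, 19/128, 39/256 }, Right { 79/512, 5/32, 3/16, 1/4, 1/2, 1 } gives simplest 157/1024
brrrbrrbbbrb: Left { 0, 1/8, 9/64, 19/128, 39/256, 157/1024 }, Right { 79/512, 5/32, 3/16, 1/4, 1/2, 1 } gives simplest 315/2048
brrrbrrbbbrbb: Left { 0, 1/8, 9/64, 19/128, 39/256, 157/1024, 315/2048 }, Right { 79/512, 5/32, 3/16, 1/4, 1/2, 1 } gives simplest 631/4096
brrrbrrbbbrbbr: Left { 0, 1/8, 9/64, 19/128, 39/256, 157/1024, 315/2048 }, Right { 631/4096, 79/512, 5/32, 3/16, 1/4, 1/2, 1 } gives simplest 1261/8192

1261/8192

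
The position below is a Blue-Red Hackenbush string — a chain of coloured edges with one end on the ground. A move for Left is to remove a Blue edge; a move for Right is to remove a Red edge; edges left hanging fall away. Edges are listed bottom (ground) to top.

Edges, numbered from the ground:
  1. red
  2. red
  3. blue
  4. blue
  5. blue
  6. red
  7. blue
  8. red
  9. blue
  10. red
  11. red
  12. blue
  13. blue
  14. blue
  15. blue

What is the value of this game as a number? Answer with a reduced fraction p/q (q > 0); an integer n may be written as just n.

g_1 [r]  L=[∅]  R=[0]  = -1
g_2 [rr]  L=[∅]  R=[-1 0]  = -2
g_3 [rrb]  L=[-2]  R=[-1 0]  = -3/2
g_4 [rrbb]  L=[-2 -3/2]  R=[-1 0]  = -5/4
g_5 [rrbbb]  L=[-2 -3/2 -5/4]  R=[-1 0]  = -9/8
g_6 [rrbbbr]  L=[-2 -3/2 -5/4]  R=[-9/8 -1 0]  = -19/16
g_7 [rrbbbrb]  L=[-2 -3/2 -5/4 -19/16]  R=[-9/8 -1 0]  = -37/32
g_8 [rrbbbrbr]  L=[-2 -3/2 -5/4 -19/16]  R=[-37/32 -9/8 -1 0]  = -75/64
g_9 [rrbbbrbrb]  L=[-2 -3/2 -5/4 -19/16 -75/64]  R=[-37/32 -9/8 -1 0]  = -149/128
g_10 [rrbbbrbrbr]  L=[-2 -3/2 -5/4 -19/16 -75/64]  R=[-149/128 -37/32 -9/8 -1 0]  = -299/256
g_11 [rrbbbrbrbrr]  L=[-2 -3/2 -5/4 -19/16 -75/64]  R=[-299/256 -149/128 -37/32 -9/8 -1 0]  = -599/512
g_12 [rrbbbrbrbrrb]  L=[-2 -3/2 -5/4 -19/16 -75/64 -599/512]  R=[-299/256 -149/128 -37/32 -9/8 -1 0]  = -1197/1024
g_13 [rrbbbrbrbrrbb]  L=[-2 -3/2 -5/4 -19/16 -75/64 -599/512 -1197/1024]  R=[-299/256 -149/128 -37/32 -9/8 -1 0]  = -2393/2048
g_14 [rrbbbrbrbrrbbb]  L=[-2 -3/2 -5/4 -19/16 -75/64 -599/512 -1197/1024 -2393/2048]  R=[-299/256 -149/128 -37/32 -9/8 -1 0]  = -4785/4096
g_15 [rrbbbrbrbrrbbbb]  L=[-2 -3/2 -5/4 -19/16 -75/64 -599/512 -1197/1024 -2393/2048 -4785/4096]  R=[-299/256 -149/128 -37/32 -9/8 -1 0]  = -9569/8192

-9569/8192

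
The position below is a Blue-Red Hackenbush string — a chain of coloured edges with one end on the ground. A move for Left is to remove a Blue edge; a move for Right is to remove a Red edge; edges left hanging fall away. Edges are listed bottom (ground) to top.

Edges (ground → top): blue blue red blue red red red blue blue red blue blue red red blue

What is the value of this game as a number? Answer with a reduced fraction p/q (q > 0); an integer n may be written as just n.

12723/8192

Build value(s[:k]) for k = 1..15, string s = blue blue red blue red red red blue blue red blue blue red red blue.
value(b) = { 0 | · } -> 1
value(bb) = { 0 1 | · } -> 2
value(bbr) = { 0 1 | 2 } -> 3/2
value(bbrb) = { 0 1 3/2 | 2 } -> 7/4
value(bbrbr) = { 0 1 3/2 | 7/4 2 } -> 13/8
value(bbrbrr) = { 0 1 3/2 | 13/8 7/4 2 } -> 25/16
value(bbrbrrr) = { 0 1 3/2 | 25/16 13/8 7/4 2 } -> 49/32
value(bbrbrrrb) = { 0 1 3/2 49/32 | 25/16 13/8 7/4 2 } -> 99/64
value(bbrbrrrbb) = { 0 1 3/2 49/32 99/64 | 25/16 13/8 7/4 2 } -> 199/128
value(bbrbrrrbbr) = { 0 1 3/2 49/32 99/64 | 199/128 25/16 13/8 7/4 2 } -> 397/256
value(bbrbrrrbbrb) = { 0 1 3/2 49/32 99/64 397/256 | 199/128 25/16 13/8 7/4 2 } -> 795/512
value(bbrbrrrbbrbb) = { 0 1 3/2 49/32 99/64 397/256 795/512 | 199/128 25/16 13/8 7/4 2 } -> 1591/1024
value(bbrbrrrbbrbbr) = { 0 1 3/2 49/32 99/64 397/256 795/512 | 1591/1024 199/128 25/16 13/8 7/4 2 } -> 3181/2048
value(bbrbrrrbbrbbrr) = { 0 1 3/2 49/32 99/64 397/256 795/512 | 3181/2048 1591/1024 199/128 25/16 13/8 7/4 2 } -> 6361/4096
value(bbrbrrrbbrbbrrb) = { 0 1 3/2 49/32 99/64 397/256 795/512 6361/4096 | 3181/2048 1591/1024 199/128 25/16 13/8 7/4 2 } -> 12723/8192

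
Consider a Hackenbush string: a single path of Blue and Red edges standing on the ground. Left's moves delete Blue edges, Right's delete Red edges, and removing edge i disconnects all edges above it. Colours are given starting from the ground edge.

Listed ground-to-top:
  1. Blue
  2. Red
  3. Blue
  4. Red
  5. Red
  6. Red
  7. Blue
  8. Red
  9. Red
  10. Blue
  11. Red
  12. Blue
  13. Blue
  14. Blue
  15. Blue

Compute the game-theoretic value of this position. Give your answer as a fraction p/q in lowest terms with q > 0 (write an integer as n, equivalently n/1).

Build G(s[:k]) for k = 1..15, string s = Blue Red Blue Red Red Red Blue Red Red Blue Red Blue Blue Blue Blue.
G_1 [B]  L=[0]  R=[(no moves)]  => 1
G_2 [BR]  L=[0]  R=[1]  => 1/2
G_3 [BRB]  L=[0,1/2]  R=[1]  => 3/4
G_4 [BRBR]  L=[0,1/2]  R=[3/4,1]  => 5/8
G_5 [BRBRR]  L=[0,1/2]  R=[5/8,3/4,1]  => 9/16
G_6 [BRBRRR]  L=[0,1/2]  R=[9/16,5/8,3/4,1]  => 17/32
G_7 [BRBRRRB]  L=[0,1/2,17/32]  R=[9/16,5/8,3/4,1]  => 35/64
G_8 [BRBRRRBR]  L=[0,1/2,17/32]  R=[35/64,9/16,5/8,3/4,1]  => 69/128
G_9 [BRBRRRBRR]  L=[0,1/2,17/32]  R=[69/128,35/64,9/16,5/8,3/4,1]  => 137/256
G_10 [BRBRRRBRRB]  L=[0,1/2,17/32,137/256]  R=[69/128,35/64,9/16,5/8,3/4,1]  => 275/512
G_11 [BRBRRRBRRBR]  L=[0,1/2,17/32,137/256]  R=[275/512,69/128,35/64,9/16,5/8,3/4,1]  => 549/1024
G_12 [BRBRRRBRRBRB]  L=[0,1/2,17/32,137/256,549/1024]  R=[275/512,69/128,35/64,9/16,5/8,3/4,1]  => 1099/2048
G_13 [BRBRRRBRRBRBB]  L=[0,1/2,17/32,137/256,549/1024,1099/2048]  R=[275/512,69/128,35/64,9/16,5/8,3/4,1]  => 2199/4096
G_14 [BRBRRRBRRBRBBB]  L=[0,1/2,17/32,137/256,549/1024,1099/2048,2199/4096]  R=[275/512,69/128,35/64,9/16,5/8,3/4,1]  => 4399/8192
G_15 [BRBRRRBRRBRBBBB]  L=[0,1/2,17/32,137/256,549/1024,1099/2048,2199/4096,4399/8192]  R=[275/512,69/128,35/64,9/16,5/8,3/4,1]  => 8799/16384

8799/16384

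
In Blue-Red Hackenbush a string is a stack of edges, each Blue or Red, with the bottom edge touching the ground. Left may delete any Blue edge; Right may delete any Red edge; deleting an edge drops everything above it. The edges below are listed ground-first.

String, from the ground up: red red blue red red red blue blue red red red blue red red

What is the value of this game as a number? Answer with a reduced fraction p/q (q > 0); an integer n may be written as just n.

-7799/4096

Recurse on prefixes of the 14-edge string red red blue red red red blue blue red red red blue red red:
r: Left { (no moves) }, Right { 0 } -> simplest -1
rr: Left { (no moves) }, Right { -1 0 } -> simplest -2
rrb: Left { -2 }, Right { -1 0 } -> simplest -3/2
rrbr: Left { -2 }, Right { -3/2 -1 0 } -> simplest -7/4
rrbrr: Left { -2 }, Right { -7/4 -3/2 -1 0 } -> simplest -15/8
rrbrrr: Left { -2 }, Right { -15/8 -7/4 -3/2 -1 0 } -> simplest -31/16
rrbrrrb: Left { -2 -31/16 }, Right { -15/8 -7/4 -3/2 -1 0 } -> simplest -61/32
rrbrrrbb: Left { -2 -31/16 -61/32 }, Right { -15/8 -7/4 -3/2 -1 0 } -> simplest -121/64
rrbrrrbbr: Left { -2 -31/16 -61/32 }, Right { -121/64 -15/8 -7/4 -3/2 -1 0 } -> simplest -243/128
rrbrrrbbrr: Left { -2 -31/16 -61/32 }, Right { -243/128 -121/64 -15/8 -7/4 -3/2 -1 0 } -> simplest -487/256
rrbrrrbbrrr: Left { -2 -31/16 -61/32 }, Right { -487/256 -243/128 -121/64 -15/8 -7/4 -3/2 -1 0 } -> simplest -975/512
rrbrrrbbrrrb: Left { -2 -31/16 -61/32 -975/512 }, Right { -487/256 -243/128 -121/64 -15/8 -7/4 -3/2 -1 0 } -> simplest -1949/1024
rrbrrrbbrrrbr: Left { -2 -31/16 -61/32 -975/512 }, Right { -1949/1024 -487/256 -243/128 -121/64 -15/8 -7/4 -3/2 -1 0 } -> simplest -3899/2048
rrbrrrbbrrrbrr: Left { -2 -31/16 -61/32 -975/512 }, Right { -3899/2048 -1949/1024 -487/256 -243/128 -121/64 -15/8 -7/4 -3/2 -1 0 } -> simplest -7799/4096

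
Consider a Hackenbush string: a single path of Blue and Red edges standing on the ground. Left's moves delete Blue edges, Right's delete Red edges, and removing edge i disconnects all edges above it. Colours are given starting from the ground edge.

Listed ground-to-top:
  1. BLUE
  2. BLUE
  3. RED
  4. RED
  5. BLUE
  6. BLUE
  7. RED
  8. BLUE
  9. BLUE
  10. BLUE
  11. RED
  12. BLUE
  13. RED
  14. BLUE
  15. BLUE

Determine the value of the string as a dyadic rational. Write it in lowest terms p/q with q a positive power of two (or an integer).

Build g(s[:k]) for k = 1..15, string s = BLUE BLUE RED RED BLUE BLUE RED BLUE BLUE BLUE RED BLUE RED BLUE BLUE.
1 of 15 · B · max L 0 · min R +∞ ⇒ 1
2 of 15 · BB · max L 1 · min R +∞ ⇒ 2
3 of 15 · BBR · max L 1 · min R 2 ⇒ 3/2
4 of 15 · BBRR · max L 1 · min R 3/2 ⇒ 5/4
5 of 15 · BBRRB · max L 5/4 · min R 3/2 ⇒ 11/8
6 of 15 · BBRRBB · max L 11/8 · min R 3/2 ⇒ 23/16
7 of 15 · BBRRBBR · max L 11/8 · min R 23/16 ⇒ 45/32
8 of 15 · BBRRBBRB · max L 45/32 · min R 23/16 ⇒ 91/64
9 of 15 · BBRRBBRBB · max L 91/64 · min R 23/16 ⇒ 183/128
10 of 15 · BBRRBBRBBB · max L 183/128 · min R 23/16 ⇒ 367/256
11 of 15 · BBRRBBRBBBR · max L 183/128 · min R 367/256 ⇒ 733/512
12 of 15 · BBRRBBRBBBRB · max L 733/512 · min R 367/256 ⇒ 1467/1024
13 of 15 · BBRRBBRBBBRBR · max L 733/512 · min R 1467/1024 ⇒ 2933/2048
14 of 15 · BBRRBBRBBBRBRB · max L 2933/2048 · min R 1467/1024 ⇒ 5867/4096
15 of 15 · BBRRBBRBBBRBRBB · max L 5867/4096 · min R 1467/1024 ⇒ 11735/8192

11735/8192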